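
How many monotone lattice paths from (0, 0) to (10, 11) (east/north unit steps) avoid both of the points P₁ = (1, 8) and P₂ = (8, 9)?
Number of paths = 205308

Inclusion–exclusion. Total paths: C(21, 10) = 352716. Through P₁: C(9, 1)·C(12, 9) = 1980. Through P₂: C(17, 8)·C(4, 2) = 145860. Since P₁ is strictly southwest of P₂, a monotone path through both must visit P₁ then P₂; paths through both = C(9, 1)·C(8, 7)·C(4, 2) = 432. Avoid both = 352716 − 1980 − 145860 + 432 = 205308.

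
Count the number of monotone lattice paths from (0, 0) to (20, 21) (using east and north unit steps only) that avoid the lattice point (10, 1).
Number of paths = 268798442055

Total paths from (0, 0) to (20, 21): C(41, 20) = 269128937220. Paths through (10, 1): (paths (0, 0) → (10, 1)) × (paths (10, 1) → (20, 21)) = C(11, 10) · C(30, 10) = 11 · 30045015 = 330495165. Avoidance count = 269128937220 − 330495165 = 268798442055.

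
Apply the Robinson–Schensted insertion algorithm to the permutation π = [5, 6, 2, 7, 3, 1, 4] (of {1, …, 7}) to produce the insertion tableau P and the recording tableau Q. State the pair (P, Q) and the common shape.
P = [1, 3, 4] / [2, 6, 7] / [5];  Q = [1, 2, 4] / [3, 5, 7] / [6];  common shape = (3, 3, 1)

Row-insert the values π_1, π_2, … into P one at a time, bumping the leftmost entry strictly greater than the inserted value down to the next row. The recording tableau Q records, in position (i, j), the step at which that cell was added to P.
  Insert 5 (step 1): P = [5];  Q = [1]
  Insert 6 (step 2): P = [5, 6];  Q = [1, 2]
  Insert 2 (step 3): P = [2, 6] / [5];  Q = [1, 2] / [3]
  Insert 7 (step 4): P = [2, 6, 7] / [5];  Q = [1, 2, 4] / [3]
  Insert 3 (step 5): P = [2, 3, 7] / [5, 6];  Q = [1, 2, 4] / [3, 5]
  Insert 1 (step 6): P = [1, 3, 7] / [2, 6] / [5];  Q = [1, 2, 4] / [3, 5] / [6]
  Insert 4 (step 7): P = [1, 3, 4] / [2, 6, 7] / [5];  Q = [1, 2, 4] / [3, 5, 7] / [6]
Final shape: (3, 3, 1).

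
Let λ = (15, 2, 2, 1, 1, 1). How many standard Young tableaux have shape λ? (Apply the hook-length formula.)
# SYT of shape (15, 2, 2, 1, 1, 1) = 1566873

Hook-length formula: f^λ = n! / Π hook(c), product over all cells c of the Young diagram. For λ = (15, 2, 2, 1, 1, 1), n = 22 boxes. Hook lengths by row (left-to-right, top-to-bottom): [20, 16, 13, 12, 11, 10, 9, 8, 7, 6, 5, 4, 3, 2, 1]; [6, 2]; [5, 1]; [3]; [2]; [1]. Product of hooks = 717352796160000. So f^λ = 22! / 717352796160000 = 1124000727777607680000 / 717352796160000 = 1566873.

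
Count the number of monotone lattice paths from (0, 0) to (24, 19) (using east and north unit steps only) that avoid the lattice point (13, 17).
Number of paths = 791131163550

Total paths from (0, 0) to (24, 19): C(43, 24) = 800472431850. Paths through (13, 17): (paths (0, 0) → (13, 17)) × (paths (13, 17) → (24, 19)) = C(30, 13) · C(13, 11) = 119759850 · 78 = 9341268300. Avoidance count = 800472431850 − 9341268300 = 791131163550.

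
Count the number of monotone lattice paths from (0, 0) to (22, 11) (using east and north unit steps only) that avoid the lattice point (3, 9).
Number of paths = 193490520

Total paths from (0, 0) to (22, 11): C(33, 22) = 193536720. Paths through (3, 9): (paths (0, 0) → (3, 9)) × (paths (3, 9) → (22, 11)) = C(12, 3) · C(21, 19) = 220 · 210 = 46200. Avoidance count = 193536720 − 46200 = 193490520.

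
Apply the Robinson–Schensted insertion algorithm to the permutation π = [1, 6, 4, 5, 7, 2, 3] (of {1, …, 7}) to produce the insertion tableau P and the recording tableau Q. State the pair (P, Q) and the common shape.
P = [1, 2, 3, 7] / [4, 5] / [6];  Q = [1, 2, 4, 5] / [3, 7] / [6];  common shape = (4, 2, 1)

Row-insert the values π_1, π_2, … into P one at a time, bumping the leftmost entry strictly greater than the inserted value down to the next row. The recording tableau Q records, in position (i, j), the step at which that cell was added to P.
  Insert 1 (step 1): P = [1];  Q = [1]
  Insert 6 (step 2): P = [1, 6];  Q = [1, 2]
  Insert 4 (step 3): P = [1, 4] / [6];  Q = [1, 2] / [3]
  Insert 5 (step 4): P = [1, 4, 5] / [6];  Q = [1, 2, 4] / [3]
  Insert 7 (step 5): P = [1, 4, 5, 7] / [6];  Q = [1, 2, 4, 5] / [3]
  Insert 2 (step 6): P = [1, 2, 5, 7] / [4] / [6];  Q = [1, 2, 4, 5] / [3] / [6]
  Insert 3 (step 7): P = [1, 2, 3, 7] / [4, 5] / [6];  Q = [1, 2, 4, 5] / [3, 7] / [6]
Final shape: (4, 2, 1).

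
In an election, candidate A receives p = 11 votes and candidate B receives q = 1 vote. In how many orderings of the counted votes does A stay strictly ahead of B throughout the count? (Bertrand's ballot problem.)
Strict-lead orderings = 10

Total orderings of the 12 votes with 11 for A: C(12, 11) = 12. By the Bertrand ballot formula (Cycle Lemma / reflection principle), the number of orderings in which A is strictly ahead of B throughout is (p − q)/(p + q) · C(p + q, p) = (11 − 1)/(11 + 1) · 12 = 10.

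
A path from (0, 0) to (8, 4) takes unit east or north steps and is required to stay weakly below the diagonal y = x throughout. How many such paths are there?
Number of paths = 275

By the reflection principle (André's argument), the number of monotone paths to (8, 4) with n ≤ m that never go above y = x is C(12, 8) − C(12, 9) = 495 − 220 = 275.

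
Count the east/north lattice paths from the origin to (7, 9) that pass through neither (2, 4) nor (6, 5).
Number of paths = 5725

Inclusion–exclusion. Total paths: C(16, 7) = 11440. Through P₁: C(6, 2)·C(10, 5) = 3780. Through P₂: C(11, 6)·C(5, 1) = 2310. Since P₁ is strictly southwest of P₂, a monotone path through both must visit P₁ then P₂; paths through both = C(6, 2)·C(5, 4)·C(5, 1) = 375. Avoid both = 11440 − 3780 − 2310 + 375 = 5725.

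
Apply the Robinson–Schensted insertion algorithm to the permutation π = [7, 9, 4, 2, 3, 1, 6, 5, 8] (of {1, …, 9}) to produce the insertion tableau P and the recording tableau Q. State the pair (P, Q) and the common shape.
P = [1, 3, 5, 8] / [2, 6] / [4, 9] / [7];  Q = [1, 2, 7, 9] / [3, 5] / [4, 8] / [6];  common shape = (4, 2, 2, 1)

Row-insert the values π_1, π_2, … into P one at a time, bumping the leftmost entry strictly greater than the inserted value down to the next row. The recording tableau Q records, in position (i, j), the step at which that cell was added to P.
  Insert 7 (step 1): P = [7];  Q = [1]
  Insert 9 (step 2): P = [7, 9];  Q = [1, 2]
  Insert 4 (step 3): P = [4, 9] / [7];  Q = [1, 2] / [3]
  Insert 2 (step 4): P = [2, 9] / [4] / [7];  Q = [1, 2] / [3] / [4]
  Insert 3 (step 5): P = [2, 3] / [4, 9] / [7];  Q = [1, 2] / [3, 5] / [4]
  Insert 1 (step 6): P = [1, 3] / [2, 9] / [4] / [7];  Q = [1, 2] / [3, 5] / [4] / [6]
  Insert 6 (step 7): P = [1, 3, 6] / [2, 9] / [4] / [7];  Q = [1, 2, 7] / [3, 5] / [4] / [6]
  Insert 5 (step 8): P = [1, 3, 5] / [2, 6] / [4, 9] / [7];  Q = [1, 2, 7] / [3, 5] / [4, 8] / [6]
  Insert 8 (step 9): P = [1, 3, 5, 8] / [2, 6] / [4, 9] / [7];  Q = [1, 2, 7, 9] / [3, 5] / [4, 8] / [6]
Final shape: (4, 2, 2, 1).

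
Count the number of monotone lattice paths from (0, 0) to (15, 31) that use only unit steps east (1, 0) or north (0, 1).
Number of paths = 511738760544

A monotone lattice path from (0, 0) to (15, 31) consists of 15 east steps and 31 north steps in some order, so it is determined by which 15 of the 46 steps are east. The count is C(46, 15) = 511738760544.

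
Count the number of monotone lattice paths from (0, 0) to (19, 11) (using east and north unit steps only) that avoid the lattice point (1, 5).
Number of paths = 53819724

Total paths from (0, 0) to (19, 11): C(30, 19) = 54627300. Paths through (1, 5): (paths (0, 0) → (1, 5)) × (paths (1, 5) → (19, 11)) = C(6, 1) · C(24, 18) = 6 · 134596 = 807576. Avoidance count = 54627300 − 807576 = 53819724.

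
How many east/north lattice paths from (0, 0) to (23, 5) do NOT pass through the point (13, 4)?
Number of paths = 72100

Total paths from (0, 0) to (23, 5): C(28, 23) = 98280. Paths through (13, 4): (paths (0, 0) → (13, 4)) × (paths (13, 4) → (23, 5)) = C(17, 13) · C(11, 10) = 2380 · 11 = 26180. Avoidance count = 98280 − 26180 = 72100.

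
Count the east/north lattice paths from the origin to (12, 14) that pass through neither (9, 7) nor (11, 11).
Number of paths = 6149572

Inclusion–exclusion. Total paths: C(26, 12) = 9657700. Through P₁: C(16, 9)·C(10, 3) = 1372800. Through P₂: C(22, 11)·C(4, 1) = 2821728. Since P₁ is strictly southwest of P₂, a monotone path through both must visit P₁ then P₂; paths through both = C(16, 9)·C(6, 2)·C(4, 1) = 686400. Avoid both = 9657700 − 1372800 − 2821728 + 686400 = 6149572.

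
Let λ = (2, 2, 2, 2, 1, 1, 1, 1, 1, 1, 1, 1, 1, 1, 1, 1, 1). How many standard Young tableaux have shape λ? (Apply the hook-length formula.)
# SYT of shape (2, 2, 2, 2, 1, 1, 1, 1, 1, 1, 1, 1, 1, 1, 1, 1, 1) = 4655

Hook-length formula: f^λ = n! / Π hook(c), product over all cells c of the Young diagram. For λ = (2, 2, 2, 2, 1, 1, 1, 1, 1, 1, 1, 1, 1, 1, 1, 1, 1), n = 21 boxes. Hook lengths by row (left-to-right, top-to-bottom): [18, 4]; [17, 3]; [16, 2]; [15, 1]; [13]; [12]; [11]; [10]; [9]; [8]; [7]; [6]; [5]; [4]; [3]; [2]; [1]. Product of hooks = 10975497781248000. So f^λ = 21! / 10975497781248000 = 51090942171709440000 / 10975497781248000 = 4655.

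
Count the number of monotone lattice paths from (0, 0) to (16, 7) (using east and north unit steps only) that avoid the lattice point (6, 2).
Number of paths = 161073

Total paths from (0, 0) to (16, 7): C(23, 16) = 245157. Paths through (6, 2): (paths (0, 0) → (6, 2)) × (paths (6, 2) → (16, 7)) = C(8, 6) · C(15, 10) = 28 · 3003 = 84084. Avoidance count = 245157 − 84084 = 161073.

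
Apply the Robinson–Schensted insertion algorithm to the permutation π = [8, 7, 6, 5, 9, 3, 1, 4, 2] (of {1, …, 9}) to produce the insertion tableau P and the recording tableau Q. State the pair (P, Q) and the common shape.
P = [1, 2] / [3, 4] / [5, 9] / [6] / [7] / [8];  Q = [1, 5] / [2, 8] / [3, 9] / [4] / [6] / [7];  common shape = (2, 2, 2, 1, 1, 1)

Row-insert the values π_1, π_2, … into P one at a time, bumping the leftmost entry strictly greater than the inserted value down to the next row. The recording tableau Q records, in position (i, j), the step at which that cell was added to P.
  Insert 8 (step 1): P = [8];  Q = [1]
  Insert 7 (step 2): P = [7] / [8];  Q = [1] / [2]
  Insert 6 (step 3): P = [6] / [7] / [8];  Q = [1] / [2] / [3]
  Insert 5 (step 4): P = [5] / [6] / [7] / [8];  Q = [1] / [2] / [3] / [4]
  Insert 9 (step 5): P = [5, 9] / [6] / [7] / [8];  Q = [1, 5] / [2] / [3] / [4]
  Insert 3 (step 6): P = [3, 9] / [5] / [6] / [7] / [8];  Q = [1, 5] / [2] / [3] / [4] / [6]
  Insert 1 (step 7): P = [1, 9] / [3] / [5] / [6] / [7] / [8];  Q = [1, 5] / [2] / [3] / [4] / [6] / [7]
  Insert 4 (step 8): P = [1, 4] / [3, 9] / [5] / [6] / [7] / [8];  Q = [1, 5] / [2, 8] / [3] / [4] / [6] / [7]
  Insert 2 (step 9): P = [1, 2] / [3, 4] / [5, 9] / [6] / [7] / [8];  Q = [1, 5] / [2, 8] / [3, 9] / [4] / [6] / [7]
Final shape: (2, 2, 2, 1, 1, 1).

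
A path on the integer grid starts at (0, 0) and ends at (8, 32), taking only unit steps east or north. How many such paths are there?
Number of paths = 76904685

A monotone lattice path from (0, 0) to (8, 32) consists of 8 east steps and 32 north steps in some order, so it is determined by which 8 of the 40 steps are east. The count is C(40, 8) = 76904685.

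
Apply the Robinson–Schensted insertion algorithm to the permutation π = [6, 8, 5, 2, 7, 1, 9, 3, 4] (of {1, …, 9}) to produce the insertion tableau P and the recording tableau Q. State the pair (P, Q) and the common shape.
P = [1, 3, 4] / [2, 7, 9] / [5, 8] / [6];  Q = [1, 2, 7] / [3, 5, 9] / [4, 8] / [6];  common shape = (3, 3, 2, 1)

Row-insert the values π_1, π_2, … into P one at a time, bumping the leftmost entry strictly greater than the inserted value down to the next row. The recording tableau Q records, in position (i, j), the step at which that cell was added to P.
  Insert 6 (step 1): P = [6];  Q = [1]
  Insert 8 (step 2): P = [6, 8];  Q = [1, 2]
  Insert 5 (step 3): P = [5, 8] / [6];  Q = [1, 2] / [3]
  Insert 2 (step 4): P = [2, 8] / [5] / [6];  Q = [1, 2] / [3] / [4]
  Insert 7 (step 5): P = [2, 7] / [5, 8] / [6];  Q = [1, 2] / [3, 5] / [4]
  Insert 1 (step 6): P = [1, 7] / [2, 8] / [5] / [6];  Q = [1, 2] / [3, 5] / [4] / [6]
  Insert 9 (step 7): P = [1, 7, 9] / [2, 8] / [5] / [6];  Q = [1, 2, 7] / [3, 5] / [4] / [6]
  Insert 3 (step 8): P = [1, 3, 9] / [2, 7] / [5, 8] / [6];  Q = [1, 2, 7] / [3, 5] / [4, 8] / [6]
  Insert 4 (step 9): P = [1, 3, 4] / [2, 7, 9] / [5, 8] / [6];  Q = [1, 2, 7] / [3, 5, 9] / [4, 8] / [6]
Final shape: (3, 3, 2, 1).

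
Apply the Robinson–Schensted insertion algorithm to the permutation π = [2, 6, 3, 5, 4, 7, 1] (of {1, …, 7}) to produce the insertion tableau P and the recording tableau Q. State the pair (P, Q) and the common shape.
P = [1, 3, 4, 7] / [2] / [5] / [6];  Q = [1, 2, 4, 6] / [3] / [5] / [7];  common shape = (4, 1, 1, 1)

Row-insert the values π_1, π_2, … into P one at a time, bumping the leftmost entry strictly greater than the inserted value down to the next row. The recording tableau Q records, in position (i, j), the step at which that cell was added to P.
  Insert 2 (step 1): P = [2];  Q = [1]
  Insert 6 (step 2): P = [2, 6];  Q = [1, 2]
  Insert 3 (step 3): P = [2, 3] / [6];  Q = [1, 2] / [3]
  Insert 5 (step 4): P = [2, 3, 5] / [6];  Q = [1, 2, 4] / [3]
  Insert 4 (step 5): P = [2, 3, 4] / [5] / [6];  Q = [1, 2, 4] / [3] / [5]
  Insert 7 (step 6): P = [2, 3, 4, 7] / [5] / [6];  Q = [1, 2, 4, 6] / [3] / [5]
  Insert 1 (step 7): P = [1, 3, 4, 7] / [2] / [5] / [6];  Q = [1, 2, 4, 6] / [3] / [5] / [7]
Final shape: (4, 1, 1, 1).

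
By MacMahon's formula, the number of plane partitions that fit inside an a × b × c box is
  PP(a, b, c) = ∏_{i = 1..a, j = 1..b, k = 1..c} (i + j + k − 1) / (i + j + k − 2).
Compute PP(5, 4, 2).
PP(5, 4, 2) = 5292

Evaluate the triple product over i = 1..5, j = 1..4, k = 1..2. The factors are (2/1) · (3/2) · (3/2) · (4/3) · (4/3) · (5/4) · (5/4) · (6/5) · … (40 factors total). The numerators and denominators telescope so the product is an integer; carrying out the multiplication exactly gives PP(5, 4, 2) = 5292.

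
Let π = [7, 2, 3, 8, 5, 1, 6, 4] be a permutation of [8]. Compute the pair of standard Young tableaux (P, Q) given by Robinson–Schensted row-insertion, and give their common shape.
P = [1, 3, 4, 6] / [2, 5] / [7, 8];  Q = [1, 3, 4, 7] / [2, 5] / [6, 8];  common shape = (4, 2, 2)

Row-insert the values π_1, π_2, … into P one at a time, bumping the leftmost entry strictly greater than the inserted value down to the next row. The recording tableau Q records, in position (i, j), the step at which that cell was added to P.
  Insert 7 (step 1): P = [7];  Q = [1]
  Insert 2 (step 2): P = [2] / [7];  Q = [1] / [2]
  Insert 3 (step 3): P = [2, 3] / [7];  Q = [1, 3] / [2]
  Insert 8 (step 4): P = [2, 3, 8] / [7];  Q = [1, 3, 4] / [2]
  Insert 5 (step 5): P = [2, 3, 5] / [7, 8];  Q = [1, 3, 4] / [2, 5]
  Insert 1 (step 6): P = [1, 3, 5] / [2, 8] / [7];  Q = [1, 3, 4] / [2, 5] / [6]
  Insert 6 (step 7): P = [1, 3, 5, 6] / [2, 8] / [7];  Q = [1, 3, 4, 7] / [2, 5] / [6]
  Insert 4 (step 8): P = [1, 3, 4, 6] / [2, 5] / [7, 8];  Q = [1, 3, 4, 7] / [2, 5] / [6, 8]
Final shape: (4, 2, 2).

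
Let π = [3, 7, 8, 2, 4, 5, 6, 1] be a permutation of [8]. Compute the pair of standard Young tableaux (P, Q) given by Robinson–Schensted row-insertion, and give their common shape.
P = [1, 4, 5, 6] / [2, 7, 8] / [3];  Q = [1, 2, 3, 7] / [4, 5, 6] / [8];  common shape = (4, 3, 1)

Row-insert the values π_1, π_2, … into P one at a time, bumping the leftmost entry strictly greater than the inserted value down to the next row. The recording tableau Q records, in position (i, j), the step at which that cell was added to P.
  Insert 3 (step 1): P = [3];  Q = [1]
  Insert 7 (step 2): P = [3, 7];  Q = [1, 2]
  Insert 8 (step 3): P = [3, 7, 8];  Q = [1, 2, 3]
  Insert 2 (step 4): P = [2, 7, 8] / [3];  Q = [1, 2, 3] / [4]
  Insert 4 (step 5): P = [2, 4, 8] / [3, 7];  Q = [1, 2, 3] / [4, 5]
  Insert 5 (step 6): P = [2, 4, 5] / [3, 7, 8];  Q = [1, 2, 3] / [4, 5, 6]
  Insert 6 (step 7): P = [2, 4, 5, 6] / [3, 7, 8];  Q = [1, 2, 3, 7] / [4, 5, 6]
  Insert 1 (step 8): P = [1, 4, 5, 6] / [2, 7, 8] / [3];  Q = [1, 2, 3, 7] / [4, 5, 6] / [8]
Final shape: (4, 3, 1).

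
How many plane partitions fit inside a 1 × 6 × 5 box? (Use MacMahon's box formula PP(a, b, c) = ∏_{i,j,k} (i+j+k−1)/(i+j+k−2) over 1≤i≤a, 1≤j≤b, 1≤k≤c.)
PP(1, 6, 5) = 462

Evaluate the triple product over i = 1..1, j = 1..6, k = 1..5. The factors are (2/1) · (3/2) · (4/3) · (5/4) · (6/5) · (3/2) · (4/3) · (5/4) · … (30 factors total). The numerators and denominators telescope so the product is an integer; carrying out the multiplication exactly gives PP(1, 6, 5) = 462.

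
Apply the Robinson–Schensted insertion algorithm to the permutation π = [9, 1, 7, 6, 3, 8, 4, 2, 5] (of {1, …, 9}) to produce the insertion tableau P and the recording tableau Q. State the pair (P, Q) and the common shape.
P = [1, 2, 4, 5] / [3, 8] / [6] / [7] / [9];  Q = [1, 3, 6, 9] / [2, 7] / [4] / [5] / [8];  common shape = (4, 2, 1, 1, 1)

Row-insert the values π_1, π_2, … into P one at a time, bumping the leftmost entry strictly greater than the inserted value down to the next row. The recording tableau Q records, in position (i, j), the step at which that cell was added to P.
  Insert 9 (step 1): P = [9];  Q = [1]
  Insert 1 (step 2): P = [1] / [9];  Q = [1] / [2]
  Insert 7 (step 3): P = [1, 7] / [9];  Q = [1, 3] / [2]
  Insert 6 (step 4): P = [1, 6] / [7] / [9];  Q = [1, 3] / [2] / [4]
  Insert 3 (step 5): P = [1, 3] / [6] / [7] / [9];  Q = [1, 3] / [2] / [4] / [5]
  Insert 8 (step 6): P = [1, 3, 8] / [6] / [7] / [9];  Q = [1, 3, 6] / [2] / [4] / [5]
  Insert 4 (step 7): P = [1, 3, 4] / [6, 8] / [7] / [9];  Q = [1, 3, 6] / [2, 7] / [4] / [5]
  Insert 2 (step 8): P = [1, 2, 4] / [3, 8] / [6] / [7] / [9];  Q = [1, 3, 6] / [2, 7] / [4] / [5] / [8]
  Insert 5 (step 9): P = [1, 2, 4, 5] / [3, 8] / [6] / [7] / [9];  Q = [1, 3, 6, 9] / [2, 7] / [4] / [5] / [8]
Final shape: (4, 2, 1, 1, 1).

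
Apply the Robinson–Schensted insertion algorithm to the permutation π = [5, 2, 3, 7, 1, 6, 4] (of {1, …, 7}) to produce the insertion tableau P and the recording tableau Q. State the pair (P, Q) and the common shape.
P = [1, 3, 4] / [2, 6] / [5, 7];  Q = [1, 3, 4] / [2, 6] / [5, 7];  common shape = (3, 2, 2)

Row-insert the values π_1, π_2, … into P one at a time, bumping the leftmost entry strictly greater than the inserted value down to the next row. The recording tableau Q records, in position (i, j), the step at which that cell was added to P.
  Insert 5 (step 1): P = [5];  Q = [1]
  Insert 2 (step 2): P = [2] / [5];  Q = [1] / [2]
  Insert 3 (step 3): P = [2, 3] / [5];  Q = [1, 3] / [2]
  Insert 7 (step 4): P = [2, 3, 7] / [5];  Q = [1, 3, 4] / [2]
  Insert 1 (step 5): P = [1, 3, 7] / [2] / [5];  Q = [1, 3, 4] / [2] / [5]
  Insert 6 (step 6): P = [1, 3, 6] / [2, 7] / [5];  Q = [1, 3, 4] / [2, 6] / [5]
  Insert 4 (step 7): P = [1, 3, 4] / [2, 6] / [5, 7];  Q = [1, 3, 4] / [2, 6] / [5, 7]
Final shape: (3, 2, 2).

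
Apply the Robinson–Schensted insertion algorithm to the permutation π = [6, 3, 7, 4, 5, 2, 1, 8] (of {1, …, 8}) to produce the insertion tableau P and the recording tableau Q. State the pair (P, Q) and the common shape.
P = [1, 4, 5, 8] / [2, 7] / [3] / [6];  Q = [1, 3, 5, 8] / [2, 4] / [6] / [7];  common shape = (4, 2, 1, 1)

Row-insert the values π_1, π_2, … into P one at a time, bumping the leftmost entry strictly greater than the inserted value down to the next row. The recording tableau Q records, in position (i, j), the step at which that cell was added to P.
  Insert 6 (step 1): P = [6];  Q = [1]
  Insert 3 (step 2): P = [3] / [6];  Q = [1] / [2]
  Insert 7 (step 3): P = [3, 7] / [6];  Q = [1, 3] / [2]
  Insert 4 (step 4): P = [3, 4] / [6, 7];  Q = [1, 3] / [2, 4]
  Insert 5 (step 5): P = [3, 4, 5] / [6, 7];  Q = [1, 3, 5] / [2, 4]
  Insert 2 (step 6): P = [2, 4, 5] / [3, 7] / [6];  Q = [1, 3, 5] / [2, 4] / [6]
  Insert 1 (step 7): P = [1, 4, 5] / [2, 7] / [3] / [6];  Q = [1, 3, 5] / [2, 4] / [6] / [7]
  Insert 8 (step 8): P = [1, 4, 5, 8] / [2, 7] / [3] / [6];  Q = [1, 3, 5, 8] / [2, 4] / [6] / [7]
Final shape: (4, 2, 1, 1).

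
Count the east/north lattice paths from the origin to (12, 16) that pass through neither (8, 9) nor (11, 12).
Number of paths = 18070065

Inclusion–exclusion. Total paths: C(28, 12) = 30421755. Through P₁: C(17, 8)·C(11, 4) = 8022300. Through P₂: C(23, 11)·C(5, 1) = 6760390. Since P₁ is strictly southwest of P₂, a monotone path through both must visit P₁ then P₂; paths through both = C(17, 8)·C(6, 3)·C(5, 1) = 2431000. Avoid both = 30421755 − 8022300 − 6760390 + 2431000 = 18070065.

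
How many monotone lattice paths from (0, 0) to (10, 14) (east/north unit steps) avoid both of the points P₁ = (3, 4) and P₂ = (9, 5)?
Number of paths = 1263006

Inclusion–exclusion. Total paths: C(24, 10) = 1961256. Through P₁: C(7, 3)·C(17, 7) = 680680. Through P₂: C(14, 9)·C(10, 1) = 20020. Since P₁ is strictly southwest of P₂, a monotone path through both must visit P₁ then P₂; paths through both = C(7, 3)·C(7, 6)·C(10, 1) = 2450. Avoid both = 1961256 − 680680 − 20020 + 2450 = 1263006.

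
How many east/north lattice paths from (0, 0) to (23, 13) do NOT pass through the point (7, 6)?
Number of paths = 1890100188

Total paths from (0, 0) to (23, 13): C(36, 23) = 2310789600. Paths through (7, 6): (paths (0, 0) → (7, 6)) × (paths (7, 6) → (23, 13)) = C(13, 7) · C(23, 16) = 1716 · 245157 = 420689412. Avoidance count = 2310789600 − 420689412 = 1890100188.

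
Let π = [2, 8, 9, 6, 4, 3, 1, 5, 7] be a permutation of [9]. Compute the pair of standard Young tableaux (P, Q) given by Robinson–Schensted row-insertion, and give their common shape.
P = [1, 3, 5, 7] / [2, 9] / [4] / [6] / [8];  Q = [1, 2, 3, 9] / [4, 8] / [5] / [6] / [7];  common shape = (4, 2, 1, 1, 1)

Row-insert the values π_1, π_2, … into P one at a time, bumping the leftmost entry strictly greater than the inserted value down to the next row. The recording tableau Q records, in position (i, j), the step at which that cell was added to P.
  Insert 2 (step 1): P = [2];  Q = [1]
  Insert 8 (step 2): P = [2, 8];  Q = [1, 2]
  Insert 9 (step 3): P = [2, 8, 9];  Q = [1, 2, 3]
  Insert 6 (step 4): P = [2, 6, 9] / [8];  Q = [1, 2, 3] / [4]
  Insert 4 (step 5): P = [2, 4, 9] / [6] / [8];  Q = [1, 2, 3] / [4] / [5]
  Insert 3 (step 6): P = [2, 3, 9] / [4] / [6] / [8];  Q = [1, 2, 3] / [4] / [5] / [6]
  Insert 1 (step 7): P = [1, 3, 9] / [2] / [4] / [6] / [8];  Q = [1, 2, 3] / [4] / [5] / [6] / [7]
  Insert 5 (step 8): P = [1, 3, 5] / [2, 9] / [4] / [6] / [8];  Q = [1, 2, 3] / [4, 8] / [5] / [6] / [7]
  Insert 7 (step 9): P = [1, 3, 5, 7] / [2, 9] / [4] / [6] / [8];  Q = [1, 2, 3, 9] / [4, 8] / [5] / [6] / [7]
Final shape: (4, 2, 1, 1, 1).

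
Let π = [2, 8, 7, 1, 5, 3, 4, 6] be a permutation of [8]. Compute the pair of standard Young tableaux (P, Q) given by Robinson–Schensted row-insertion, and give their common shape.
P = [1, 3, 4, 6] / [2, 5] / [7] / [8];  Q = [1, 2, 7, 8] / [3, 5] / [4] / [6];  common shape = (4, 2, 1, 1)

Row-insert the values π_1, π_2, … into P one at a time, bumping the leftmost entry strictly greater than the inserted value down to the next row. The recording tableau Q records, in position (i, j), the step at which that cell was added to P.
  Insert 2 (step 1): P = [2];  Q = [1]
  Insert 8 (step 2): P = [2, 8];  Q = [1, 2]
  Insert 7 (step 3): P = [2, 7] / [8];  Q = [1, 2] / [3]
  Insert 1 (step 4): P = [1, 7] / [2] / [8];  Q = [1, 2] / [3] / [4]
  Insert 5 (step 5): P = [1, 5] / [2, 7] / [8];  Q = [1, 2] / [3, 5] / [4]
  Insert 3 (step 6): P = [1, 3] / [2, 5] / [7] / [8];  Q = [1, 2] / [3, 5] / [4] / [6]
  Insert 4 (step 7): P = [1, 3, 4] / [2, 5] / [7] / [8];  Q = [1, 2, 7] / [3, 5] / [4] / [6]
  Insert 6 (step 8): P = [1, 3, 4, 6] / [2, 5] / [7] / [8];  Q = [1, 2, 7, 8] / [3, 5] / [4] / [6]
Final shape: (4, 2, 1, 1).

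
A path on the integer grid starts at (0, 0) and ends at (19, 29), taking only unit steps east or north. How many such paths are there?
Number of paths = 11541847896480

A monotone lattice path from (0, 0) to (19, 29) consists of 19 east steps and 29 north steps in some order, so it is determined by which 19 of the 48 steps are east. The count is C(48, 19) = 11541847896480.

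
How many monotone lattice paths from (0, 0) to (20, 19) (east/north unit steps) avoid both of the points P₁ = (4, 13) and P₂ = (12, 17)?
Number of paths = 66463382895

Inclusion–exclusion. Total paths: C(39, 20) = 68923264410. Through P₁: C(17, 4)·C(22, 16) = 177578940. Through P₂: C(29, 12)·C(10, 8) = 2335317075. Since P₁ is strictly southwest of P₂, a monotone path through both must visit P₁ then P₂; paths through both = C(17, 4)·C(12, 8)·C(10, 8) = 53014500. Avoid both = 68923264410 − 177578940 − 2335317075 + 53014500 = 66463382895.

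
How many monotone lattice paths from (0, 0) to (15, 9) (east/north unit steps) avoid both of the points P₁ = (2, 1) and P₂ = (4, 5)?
Number of paths = 586469

Inclusion–exclusion. Total paths: C(24, 15) = 1307504. Through P₁: C(3, 2)·C(21, 13) = 610470. Through P₂: C(9, 4)·C(15, 11) = 171990. Since P₁ is strictly southwest of P₂, a monotone path through both must visit P₁ then P₂; paths through both = C(3, 2)·C(6, 2)·C(15, 11) = 61425. Avoid both = 1307504 − 610470 − 171990 + 61425 = 586469.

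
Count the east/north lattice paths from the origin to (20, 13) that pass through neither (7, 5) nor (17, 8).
Number of paths = 364118832

Inclusion–exclusion. Total paths: C(33, 20) = 573166440. Through P₁: C(12, 7)·C(21, 13) = 161164080. Through P₂: C(25, 17)·C(8, 3) = 60568200. Since P₁ is strictly southwest of P₂, a monotone path through both must visit P₁ then P₂; paths through both = C(12, 7)·C(13, 10)·C(8, 3) = 12684672. Avoid both = 573166440 − 161164080 − 60568200 + 12684672 = 364118832.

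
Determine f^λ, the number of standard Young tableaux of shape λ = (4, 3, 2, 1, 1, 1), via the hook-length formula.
# SYT of shape (4, 3, 2, 1, 1, 1) = 5632

Hook-length formula: f^λ = n! / Π hook(c), product over all cells c of the Young diagram. For λ = (4, 3, 2, 1, 1, 1), n = 12 boxes. Hook lengths by row (left-to-right, top-to-bottom): [9, 5, 3, 1]; [7, 3, 1]; [5, 1]; [3]; [2]; [1]. Product of hooks = 85050. So f^λ = 12! / 85050 = 479001600 / 85050 = 5632.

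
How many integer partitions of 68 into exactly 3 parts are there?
p(68, 3 parts) = 385

Partitions of n into exactly k parts are in bijection with partitions of n − k into at most k parts (subtract 1 from each part). So p(68, exactly 3) = p(65, parts ≤ 3). Computing via the recurrence p(m, j) = p(m, j−1) + p(m−j, j) gives 385.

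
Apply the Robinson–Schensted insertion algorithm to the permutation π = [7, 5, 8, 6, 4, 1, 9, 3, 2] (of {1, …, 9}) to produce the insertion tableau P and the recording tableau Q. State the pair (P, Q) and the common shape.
P = [1, 2, 9] / [3, 6] / [4, 8] / [5] / [7];  Q = [1, 3, 7] / [2, 4] / [5, 8] / [6] / [9];  common shape = (3, 2, 2, 1, 1)

Row-insert the values π_1, π_2, … into P one at a time, bumping the leftmost entry strictly greater than the inserted value down to the next row. The recording tableau Q records, in position (i, j), the step at which that cell was added to P.
  Insert 7 (step 1): P = [7];  Q = [1]
  Insert 5 (step 2): P = [5] / [7];  Q = [1] / [2]
  Insert 8 (step 3): P = [5, 8] / [7];  Q = [1, 3] / [2]
  Insert 6 (step 4): P = [5, 6] / [7, 8];  Q = [1, 3] / [2, 4]
  Insert 4 (step 5): P = [4, 6] / [5, 8] / [7];  Q = [1, 3] / [2, 4] / [5]
  Insert 1 (step 6): P = [1, 6] / [4, 8] / [5] / [7];  Q = [1, 3] / [2, 4] / [5] / [6]
  Insert 9 (step 7): P = [1, 6, 9] / [4, 8] / [5] / [7];  Q = [1, 3, 7] / [2, 4] / [5] / [6]
  Insert 3 (step 8): P = [1, 3, 9] / [4, 6] / [5, 8] / [7];  Q = [1, 3, 7] / [2, 4] / [5, 8] / [6]
  Insert 2 (step 9): P = [1, 2, 9] / [3, 6] / [4, 8] / [5] / [7];  Q = [1, 3, 7] / [2, 4] / [5, 8] / [6] / [9]
Final shape: (3, 2, 2, 1, 1).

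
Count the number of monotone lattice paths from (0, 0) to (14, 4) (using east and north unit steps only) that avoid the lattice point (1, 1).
Number of paths = 1940

Total paths from (0, 0) to (14, 4): C(18, 14) = 3060. Paths through (1, 1): (paths (0, 0) → (1, 1)) × (paths (1, 1) → (14, 4)) = C(2, 1) · C(16, 13) = 2 · 560 = 1120. Avoidance count = 3060 − 1120 = 1940.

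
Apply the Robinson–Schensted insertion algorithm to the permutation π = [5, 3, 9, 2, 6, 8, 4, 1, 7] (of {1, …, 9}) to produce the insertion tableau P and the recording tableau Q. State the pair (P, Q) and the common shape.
P = [1, 4, 7] / [2, 6, 8] / [3, 9] / [5];  Q = [1, 3, 6] / [2, 5, 9] / [4, 7] / [8];  common shape = (3, 3, 2, 1)

Row-insert the values π_1, π_2, … into P one at a time, bumping the leftmost entry strictly greater than the inserted value down to the next row. The recording tableau Q records, in position (i, j), the step at which that cell was added to P.
  Insert 5 (step 1): P = [5];  Q = [1]
  Insert 3 (step 2): P = [3] / [5];  Q = [1] / [2]
  Insert 9 (step 3): P = [3, 9] / [5];  Q = [1, 3] / [2]
  Insert 2 (step 4): P = [2, 9] / [3] / [5];  Q = [1, 3] / [2] / [4]
  Insert 6 (step 5): P = [2, 6] / [3, 9] / [5];  Q = [1, 3] / [2, 5] / [4]
  Insert 8 (step 6): P = [2, 6, 8] / [3, 9] / [5];  Q = [1, 3, 6] / [2, 5] / [4]
  Insert 4 (step 7): P = [2, 4, 8] / [3, 6] / [5, 9];  Q = [1, 3, 6] / [2, 5] / [4, 7]
  Insert 1 (step 8): P = [1, 4, 8] / [2, 6] / [3, 9] / [5];  Q = [1, 3, 6] / [2, 5] / [4, 7] / [8]
  Insert 7 (step 9): P = [1, 4, 7] / [2, 6, 8] / [3, 9] / [5];  Q = [1, 3, 6] / [2, 5, 9] / [4, 7] / [8]
Final shape: (3, 3, 2, 1).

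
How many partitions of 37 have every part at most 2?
p(37, parts ≤ 2) = 19

Use the recurrence p(n, m) = p(n, m−1) + p(n−m, m): either the largest part is < m (count p(n, m−1)) or the largest part is exactly m (remove one copy of m, count p(n−m, m)). With p(0, ·) = 1 this gives p(37, parts ≤ 2) = 19. (By conjugating Young diagrams, this also counts partitions of 37 into at most 2 parts.)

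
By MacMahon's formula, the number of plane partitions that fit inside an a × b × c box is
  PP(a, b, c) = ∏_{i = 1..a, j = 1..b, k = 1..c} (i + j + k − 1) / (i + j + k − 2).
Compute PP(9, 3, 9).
PP(9, 3, 9) = 1371597504992

Evaluate the triple product over i = 1..9, j = 1..3, k = 1..9. The factors are (2/1) · (3/2) · (4/3) · (5/4) · (6/5) · (7/6) · (8/7) · (9/8) · … (243 factors total). The numerators and denominators telescope so the product is an integer; carrying out the multiplication exactly gives PP(9, 3, 9) = 1371597504992.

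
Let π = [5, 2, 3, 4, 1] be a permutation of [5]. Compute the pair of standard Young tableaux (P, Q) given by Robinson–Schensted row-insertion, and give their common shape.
P = [1, 3, 4] / [2] / [5];  Q = [1, 3, 4] / [2] / [5];  common shape = (3, 1, 1)

Row-insert the values π_1, π_2, … into P one at a time, bumping the leftmost entry strictly greater than the inserted value down to the next row. The recording tableau Q records, in position (i, j), the step at which that cell was added to P.
  Insert 5 (step 1): P = [5];  Q = [1]
  Insert 2 (step 2): P = [2] / [5];  Q = [1] / [2]
  Insert 3 (step 3): P = [2, 3] / [5];  Q = [1, 3] / [2]
  Insert 4 (step 4): P = [2, 3, 4] / [5];  Q = [1, 3, 4] / [2]
  Insert 1 (step 5): P = [1, 3, 4] / [2] / [5];  Q = [1, 3, 4] / [2] / [5]
Final shape: (3, 1, 1).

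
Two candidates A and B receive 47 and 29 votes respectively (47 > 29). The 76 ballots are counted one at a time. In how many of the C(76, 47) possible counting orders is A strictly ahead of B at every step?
Strict-lead orderings = 195289034476414989600

Total orderings of the 76 votes with 47 for A: C(76, 47) = 824553701122641067200. By the Bertrand ballot formula (Cycle Lemma / reflection principle), the number of orderings in which A is strictly ahead of B throughout is (p − q)/(p + q) · C(p + q, p) = (47 − 29)/(47 + 29) · 824553701122641067200 = 195289034476414989600.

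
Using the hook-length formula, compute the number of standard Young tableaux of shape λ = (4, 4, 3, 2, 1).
# SYT of shape (4, 4, 3, 2, 1) = 48048

Hook-length formula: f^λ = n! / Π hook(c), product over all cells c of the Young diagram. For λ = (4, 4, 3, 2, 1), n = 14 boxes. Hook lengths by row (left-to-right, top-to-bottom): [8, 6, 4, 2]; [7, 5, 3, 1]; [5, 3, 1]; [3, 1]; [1]. Product of hooks = 1814400. So f^λ = 14! / 1814400 = 87178291200 / 1814400 = 48048.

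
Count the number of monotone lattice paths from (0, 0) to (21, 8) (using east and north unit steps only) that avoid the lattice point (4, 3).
Number of paths = 3370455

Total paths from (0, 0) to (21, 8): C(29, 21) = 4292145. Paths through (4, 3): (paths (0, 0) → (4, 3)) × (paths (4, 3) → (21, 8)) = C(7, 4) · C(22, 17) = 35 · 26334 = 921690. Avoidance count = 4292145 − 921690 = 3370455.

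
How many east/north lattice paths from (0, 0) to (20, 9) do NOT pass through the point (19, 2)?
Number of paths = 10013325

Total paths from (0, 0) to (20, 9): C(29, 20) = 10015005. Paths through (19, 2): (paths (0, 0) → (19, 2)) × (paths (19, 2) → (20, 9)) = C(21, 19) · C(8, 1) = 210 · 8 = 1680. Avoidance count = 10015005 − 1680 = 10013325.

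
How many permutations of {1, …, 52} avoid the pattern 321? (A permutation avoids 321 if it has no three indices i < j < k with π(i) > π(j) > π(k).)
C_52 = 29869166945772625950142417512

These 321-avoiding permutations are counted by the Catalan number C_n = (1/(n + 1)) · C(2n, n). For n = 52: C_52 = (1/53) · C(104, 52) = 1583065848125949175357548128136/53 = 29869166945772625950142417512.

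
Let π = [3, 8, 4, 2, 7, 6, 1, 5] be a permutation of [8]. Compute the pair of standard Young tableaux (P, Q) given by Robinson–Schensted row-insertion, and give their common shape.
P = [1, 4, 5] / [2, 6] / [3, 7] / [8];  Q = [1, 2, 5] / [3, 6] / [4, 8] / [7];  common shape = (3, 2, 2, 1)

Row-insert the values π_1, π_2, … into P one at a time, bumping the leftmost entry strictly greater than the inserted value down to the next row. The recording tableau Q records, in position (i, j), the step at which that cell was added to P.
  Insert 3 (step 1): P = [3];  Q = [1]
  Insert 8 (step 2): P = [3, 8];  Q = [1, 2]
  Insert 4 (step 3): P = [3, 4] / [8];  Q = [1, 2] / [3]
  Insert 2 (step 4): P = [2, 4] / [3] / [8];  Q = [1, 2] / [3] / [4]
  Insert 7 (step 5): P = [2, 4, 7] / [3] / [8];  Q = [1, 2, 5] / [3] / [4]
  Insert 6 (step 6): P = [2, 4, 6] / [3, 7] / [8];  Q = [1, 2, 5] / [3, 6] / [4]
  Insert 1 (step 7): P = [1, 4, 6] / [2, 7] / [3] / [8];  Q = [1, 2, 5] / [3, 6] / [4] / [7]
  Insert 5 (step 8): P = [1, 4, 5] / [2, 6] / [3, 7] / [8];  Q = [1, 2, 5] / [3, 6] / [4, 8] / [7]
Final shape: (3, 2, 2, 1).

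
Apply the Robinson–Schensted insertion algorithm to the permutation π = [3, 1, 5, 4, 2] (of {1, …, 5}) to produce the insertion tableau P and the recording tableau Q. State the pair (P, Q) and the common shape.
P = [1, 2] / [3, 4] / [5];  Q = [1, 3] / [2, 4] / [5];  common shape = (2, 2, 1)

Row-insert the values π_1, π_2, … into P one at a time, bumping the leftmost entry strictly greater than the inserted value down to the next row. The recording tableau Q records, in position (i, j), the step at which that cell was added to P.
  Insert 3 (step 1): P = [3];  Q = [1]
  Insert 1 (step 2): P = [1] / [3];  Q = [1] / [2]
  Insert 5 (step 3): P = [1, 5] / [3];  Q = [1, 3] / [2]
  Insert 4 (step 4): P = [1, 4] / [3, 5];  Q = [1, 3] / [2, 4]
  Insert 2 (step 5): P = [1, 2] / [3, 4] / [5];  Q = [1, 3] / [2, 4] / [5]
Final shape: (2, 2, 1).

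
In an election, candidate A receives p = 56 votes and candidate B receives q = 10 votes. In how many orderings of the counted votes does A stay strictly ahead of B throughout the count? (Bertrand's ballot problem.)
Strict-lead orderings = 147047049448

Total orderings of the 66 votes with 56 for A: C(66, 56) = 210980549208. By the Bertrand ballot formula (Cycle Lemma / reflection principle), the number of orderings in which A is strictly ahead of B throughout is (p − q)/(p + q) · C(p + q, p) = (56 − 10)/(56 + 10) · 210980549208 = 147047049448.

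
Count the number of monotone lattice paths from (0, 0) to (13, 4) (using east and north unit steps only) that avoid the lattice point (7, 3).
Number of paths = 1540

Total paths from (0, 0) to (13, 4): C(17, 13) = 2380. Paths through (7, 3): (paths (0, 0) → (7, 3)) × (paths (7, 3) → (13, 4)) = C(10, 7) · C(7, 6) = 120 · 7 = 840. Avoidance count = 2380 − 840 = 1540.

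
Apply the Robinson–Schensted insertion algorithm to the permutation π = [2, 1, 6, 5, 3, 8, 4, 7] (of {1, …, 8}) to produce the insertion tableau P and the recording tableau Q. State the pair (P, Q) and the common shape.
P = [1, 3, 4, 7] / [2, 5, 8] / [6];  Q = [1, 3, 6, 8] / [2, 4, 7] / [5];  common shape = (4, 3, 1)

Row-insert the values π_1, π_2, … into P one at a time, bumping the leftmost entry strictly greater than the inserted value down to the next row. The recording tableau Q records, in position (i, j), the step at which that cell was added to P.
  Insert 2 (step 1): P = [2];  Q = [1]
  Insert 1 (step 2): P = [1] / [2];  Q = [1] / [2]
  Insert 6 (step 3): P = [1, 6] / [2];  Q = [1, 3] / [2]
  Insert 5 (step 4): P = [1, 5] / [2, 6];  Q = [1, 3] / [2, 4]
  Insert 3 (step 5): P = [1, 3] / [2, 5] / [6];  Q = [1, 3] / [2, 4] / [5]
  Insert 8 (step 6): P = [1, 3, 8] / [2, 5] / [6];  Q = [1, 3, 6] / [2, 4] / [5]
  Insert 4 (step 7): P = [1, 3, 4] / [2, 5, 8] / [6];  Q = [1, 3, 6] / [2, 4, 7] / [5]
  Insert 7 (step 8): P = [1, 3, 4, 7] / [2, 5, 8] / [6];  Q = [1, 3, 6, 8] / [2, 4, 7] / [5]
Final shape: (4, 3, 1).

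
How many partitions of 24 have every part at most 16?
p(24, parts ≤ 16) = 1530

Use the recurrence p(n, m) = p(n, m−1) + p(n−m, m): either the largest part is < m (count p(n, m−1)) or the largest part is exactly m (remove one copy of m, count p(n−m, m)). With p(0, ·) = 1 this gives p(24, parts ≤ 16) = 1530. (By conjugating Young diagrams, this also counts partitions of 24 into at most 16 parts.)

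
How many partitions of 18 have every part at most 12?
p(18, parts ≤ 12) = 366

Use the recurrence p(n, m) = p(n, m−1) + p(n−m, m): either the largest part is < m (count p(n, m−1)) or the largest part is exactly m (remove one copy of m, count p(n−m, m)). With p(0, ·) = 1 this gives p(18, parts ≤ 12) = 366. (By conjugating Young diagrams, this also counts partitions of 18 into at most 12 parts.)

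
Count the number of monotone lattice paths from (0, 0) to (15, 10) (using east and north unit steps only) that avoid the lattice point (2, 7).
Number of paths = 3248600

Total paths from (0, 0) to (15, 10): C(25, 15) = 3268760. Paths through (2, 7): (paths (0, 0) → (2, 7)) × (paths (2, 7) → (15, 10)) = C(9, 2) · C(16, 13) = 36 · 560 = 20160. Avoidance count = 3268760 − 20160 = 3248600.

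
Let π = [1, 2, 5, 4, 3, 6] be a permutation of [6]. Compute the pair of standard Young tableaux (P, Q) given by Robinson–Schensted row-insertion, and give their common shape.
P = [1, 2, 3, 6] / [4] / [5];  Q = [1, 2, 3, 6] / [4] / [5];  common shape = (4, 1, 1)

Row-insert the values π_1, π_2, … into P one at a time, bumping the leftmost entry strictly greater than the inserted value down to the next row. The recording tableau Q records, in position (i, j), the step at which that cell was added to P.
  Insert 1 (step 1): P = [1];  Q = [1]
  Insert 2 (step 2): P = [1, 2];  Q = [1, 2]
  Insert 5 (step 3): P = [1, 2, 5];  Q = [1, 2, 3]
  Insert 4 (step 4): P = [1, 2, 4] / [5];  Q = [1, 2, 3] / [4]
  Insert 3 (step 5): P = [1, 2, 3] / [4] / [5];  Q = [1, 2, 3] / [4] / [5]
  Insert 6 (step 6): P = [1, 2, 3, 6] / [4] / [5];  Q = [1, 2, 3, 6] / [4] / [5]
Final shape: (4, 1, 1).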